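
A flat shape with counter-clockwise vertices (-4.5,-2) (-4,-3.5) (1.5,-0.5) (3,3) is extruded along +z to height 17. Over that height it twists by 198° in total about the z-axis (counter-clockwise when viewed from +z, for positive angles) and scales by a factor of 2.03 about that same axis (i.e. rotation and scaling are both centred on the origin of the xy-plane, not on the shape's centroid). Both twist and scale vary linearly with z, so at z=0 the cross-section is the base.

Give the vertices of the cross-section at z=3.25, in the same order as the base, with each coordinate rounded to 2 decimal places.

Cross-section at z=3.25: (-2.78,-5.20) (-1.21,-6.25) (1.78,0.63) (0.63,5.04)

t = z/height = 3.25/17 = 0.191176
s = 1 + (scale-1)·z/height = 1 + (2.03-1)·3.25/17 = 1.196912
θ = twist·z/height = 198°·3.25/17 = 37.8529° = 0.660658 rad
cos θ = 0.789588, sin θ = 0.613637 (intermediates below are computed at full precision and shown rounded to 5 d.p.)
v1: (-4.5,-2) → rotate → (-2.32587,-4.34054) → ×s → (-2.78387,-5.19525) → (-2.78,-5.20)
v2: (-4,-3.5) → rotate → (-1.01062,-5.21811) → ×s → (-1.20963,-6.24561) → (-1.21,-6.25)
v3: (1.5,-0.5) → rotate → (1.49120,0.52566) → ×s → (1.78484,0.62917) → (1.78,0.63)
v4: (3,3) → rotate → (0.52785,4.20968) → ×s → (0.63180,5.03861) → (0.63,5.04)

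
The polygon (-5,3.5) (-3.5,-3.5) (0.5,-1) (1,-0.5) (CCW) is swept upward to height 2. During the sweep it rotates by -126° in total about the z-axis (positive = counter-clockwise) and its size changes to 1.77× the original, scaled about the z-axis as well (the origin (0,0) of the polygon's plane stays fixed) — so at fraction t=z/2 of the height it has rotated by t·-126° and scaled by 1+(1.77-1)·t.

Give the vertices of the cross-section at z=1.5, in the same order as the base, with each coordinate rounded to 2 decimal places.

Cross-section at z=1.5: (6.12,7.43) (-5.07,5.94) (-1.63,-0.66) (-0.91,-1.51)

t = z/height = 1.5/2 = 0.75
s = 1 + (scale-1)·z/height = 1 + (1.77-1)·1.5/2 = 1.577500
θ = twist·z/height = -126°·1.5/2 = -94.5000° = -1.649336 rad
cos θ = -0.078459, sin θ = -0.996917 (intermediates below are computed at full precision and shown rounded to 5 d.p.)
v1: (-5,3.5) → rotate → (3.88151,4.70998) → ×s → (6.12308,7.42999) → (6.12,7.43)
v2: (-3.5,-3.5) → rotate → (-3.21460,3.76382) → ×s → (-5.07104,5.93742) → (-5.07,5.94)
v3: (0.5,-1) → rotate → (-1.03615,-0.42000) → ×s → (-1.63452,-0.66255) → (-1.63,-0.66)
v4: (1,-0.5) → rotate → (-0.57692,-0.95769) → ×s → (-0.91009,-1.51075) → (-0.91,-1.51)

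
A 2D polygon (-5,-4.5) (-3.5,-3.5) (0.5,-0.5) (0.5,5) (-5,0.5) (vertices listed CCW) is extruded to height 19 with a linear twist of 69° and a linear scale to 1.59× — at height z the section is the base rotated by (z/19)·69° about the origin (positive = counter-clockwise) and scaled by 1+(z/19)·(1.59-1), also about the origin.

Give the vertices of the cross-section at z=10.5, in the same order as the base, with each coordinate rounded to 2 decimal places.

Cross-section at z=10.5: (-1.53,-8.79) (-0.78,-6.52) (0.93,-0.11) (-3.57,5.62) (-5.62,-3.57)

t = z/height = 10.5/19 = 0.552632
s = 1 + (scale-1)·z/height = 1 + (1.59-1)·10.5/19 = 1.326053
θ = twist·z/height = 69°·10.5/19 = 38.1316° = 0.665522 rad
cos θ = 0.786595, sin θ = 0.617470 (intermediates below are computed at full precision and shown rounded to 5 d.p.)
v1: (-5,-4.5) → rotate → (-1.15436,-6.62702) → ×s → (-1.53074,-8.78778) → (-1.53,-8.79)
v2: (-3.5,-3.5) → rotate → (-0.59194,-4.91423) → ×s → (-0.78494,-6.51652) → (-0.78,-6.52)
v3: (0.5,-0.5) → rotate → (0.70203,-0.08456) → ×s → (0.93093,-0.11213) → (0.93,-0.11)
v4: (0.5,5) → rotate → (-2.69405,4.24171) → ×s → (-3.57245,5.62473) → (-3.57,5.62)
v5: (-5,0.5) → rotate → (-4.24171,-2.69405) → ×s → (-5.62473,-3.57245) → (-5.62,-3.57)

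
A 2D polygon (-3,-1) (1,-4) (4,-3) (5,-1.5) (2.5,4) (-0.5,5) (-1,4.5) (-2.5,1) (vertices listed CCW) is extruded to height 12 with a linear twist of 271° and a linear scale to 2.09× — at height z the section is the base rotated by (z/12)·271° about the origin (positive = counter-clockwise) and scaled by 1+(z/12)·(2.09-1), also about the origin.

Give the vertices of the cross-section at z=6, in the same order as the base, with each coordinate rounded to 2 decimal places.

t = z/height = 6/12 = 0.5
s = 1 + (scale-1)·z/height = 1 + (2.09-1)·6/12 = 1.545000
θ = twist·z/height = 271°·6/12 = 135.5000° = 2.364921 rad
cos θ = -0.713250, sin θ = 0.700909 (intermediates below are computed at full precision and shown rounded to 5 d.p.)
v1: (-3,-1) → rotate → (2.84066,-1.38948) → ×s → (4.38882,-2.14674) → (4.39,-2.15)
v2: (1,-4) → rotate → (2.09039,3.55391) → ×s → (3.22965,5.49079) → (3.23,5.49)
v3: (4,-3) → rotate → (-0.75027,4.94339) → ×s → (-1.15917,7.63754) → (-1.16,7.64)
v4: (5,-1.5) → rotate → (-2.51489,4.57442) → ×s → (-3.88550,7.06748) → (-3.89,7.07)
v5: (2.5,4) → rotate → (-4.58676,-1.10073) → ×s → (-7.08655,-1.70063) → (-7.09,-1.70)
v6: (-0.5,5) → rotate → (-3.14792,-3.91671) → ×s → (-4.86354,-6.05131) → (-4.86,-6.05)
v7: (-1,4.5) → rotate → (-2.44084,-3.91054) → ×s → (-3.77110,-6.04178) → (-3.77,-6.04)
v8: (-2.5,1) → rotate → (1.08222,-2.46552) → ×s → (1.67203,-3.80923) → (1.67,-3.81)

Cross-section at z=6: (4.39,-2.15) (3.23,5.49) (-1.16,7.64) (-3.89,7.07) (-7.09,-1.70) (-4.86,-6.05) (-3.77,-6.04) (1.67,-3.81)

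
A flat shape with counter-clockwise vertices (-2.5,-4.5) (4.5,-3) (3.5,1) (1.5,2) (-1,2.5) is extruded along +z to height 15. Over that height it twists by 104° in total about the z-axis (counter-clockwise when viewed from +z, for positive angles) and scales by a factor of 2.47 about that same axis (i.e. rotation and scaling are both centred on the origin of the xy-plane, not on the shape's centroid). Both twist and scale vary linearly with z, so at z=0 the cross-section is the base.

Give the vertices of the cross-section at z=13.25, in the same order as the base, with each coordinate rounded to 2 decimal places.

Cross-section at z=13.25: (10.52,-5.41) (6.55,10.56) (-2.56,7.97) (-4.71,3.30) (-5.67,-2.48)

t = z/height = 13.25/15 = 0.883333
s = 1 + (scale-1)·z/height = 1 + (2.47-1)·13.25/15 = 2.298500
θ = twist·z/height = 104°·13.25/15 = 91.8667° = 1.603376 rad
cos θ = -0.032574, sin θ = 0.999469 (intermediates below are computed at full precision and shown rounded to 5 d.p.)
v1: (-2.5,-4.5) → rotate → (4.57905,-2.35209) → ×s → (10.52494,-5.40628) → (10.52,-5.41)
v2: (4.5,-3) → rotate → (2.85183,4.59533) → ×s → (6.55492,10.56237) → (6.55,10.56)
v3: (3.5,1) → rotate → (-1.11348,3.46557) → ×s → (-2.55933,7.96561) → (-2.56,7.97)
v4: (1.5,2) → rotate → (-2.04780,1.43406) → ×s → (-4.70687,3.29618) → (-4.71,3.30)
v5: (-1,2.5) → rotate → (-2.46610,-1.08090) → ×s → (-5.66833,-2.48446) → (-5.67,-2.48)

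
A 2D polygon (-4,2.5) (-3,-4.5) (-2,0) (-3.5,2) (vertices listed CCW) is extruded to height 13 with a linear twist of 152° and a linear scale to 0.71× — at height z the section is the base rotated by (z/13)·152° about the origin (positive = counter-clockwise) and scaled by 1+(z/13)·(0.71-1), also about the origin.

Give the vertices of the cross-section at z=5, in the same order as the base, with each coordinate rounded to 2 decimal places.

t = z/height = 5/13 = 0.384615
s = 1 + (scale-1)·z/height = 1 + (0.71-1)·5/13 = 0.888462
θ = twist·z/height = 152°·5/13 = 58.4615° = 1.020346 rad
cos θ = 0.523071, sin θ = 0.852289 (intermediates below are computed at full precision and shown rounded to 5 d.p.)
v1: (-4,2.5) → rotate → (-4.22301,-2.10148) → ×s → (-3.75198,-1.86708) → (-3.75,-1.87)
v2: (-3,-4.5) → rotate → (2.26609,-4.91069) → ×s → (2.01333,-4.36296) → (2.01,-4.36)
v3: (-2,0) → rotate → (-1.04614,-1.70458) → ×s → (-0.92946,-1.51445) → (-0.93,-1.51)
v4: (-3.5,2) → rotate → (-3.53533,-1.93687) → ×s → (-3.14100,-1.72084) → (-3.14,-1.72)

Cross-section at z=5: (-3.75,-1.87) (2.01,-4.36) (-0.93,-1.51) (-3.14,-1.72)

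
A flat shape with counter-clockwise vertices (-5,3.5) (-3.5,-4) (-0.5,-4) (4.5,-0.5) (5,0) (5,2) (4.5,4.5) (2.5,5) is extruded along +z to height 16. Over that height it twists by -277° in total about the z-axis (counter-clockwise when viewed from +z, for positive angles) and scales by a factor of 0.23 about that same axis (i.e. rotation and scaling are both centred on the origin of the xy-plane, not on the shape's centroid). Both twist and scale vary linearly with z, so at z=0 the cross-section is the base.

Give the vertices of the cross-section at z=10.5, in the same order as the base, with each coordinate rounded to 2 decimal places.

t = z/height = 10.5/16 = 0.65625
s = 1 + (scale-1)·z/height = 1 + (0.23-1)·10.5/16 = 0.494688
θ = twist·z/height = -277°·10.5/16 = -181.7813° = -3.172681 rad
cos θ = -0.999517, sin θ = 0.031084 (intermediates below are computed at full precision and shown rounded to 5 d.p.)
v1: (-5,3.5) → rotate → (4.88879,-3.65373) → ×s → (2.41842,-1.80745) → (2.42,-1.81)
v2: (-3.5,-4) → rotate → (3.62264,3.88927) → ×s → (1.79208,1.92398) → (1.79,1.92)
v3: (-0.5,-4) → rotate → (0.62409,3.98253) → ×s → (0.30873,1.97011) → (0.31,1.97)
v4: (4.5,-0.5) → rotate → (-4.48228,0.63963) → ×s → (-2.21733,0.31642) → (-2.22,0.32)
v5: (5,0) → rotate → (-4.99758,0.15542) → ×s → (-2.47224,0.07688) → (-2.47,0.08)
v6: (5,2) → rotate → (-5.05975,-1.84362) → ×s → (-2.50300,-0.91201) → (-2.50,-0.91)
v7: (4.5,4.5) → rotate → (-4.63770,-4.35795) → ×s → (-2.29421,-2.15582) → (-2.29,-2.16)
v8: (2.5,5) → rotate → (-2.65421,-4.91987) → ×s → (-1.31300,-2.43380) → (-1.31,-2.43)

Cross-section at z=10.5: (2.42,-1.81) (1.79,1.92) (0.31,1.97) (-2.22,0.32) (-2.47,0.08) (-2.50,-0.91) (-2.29,-2.16) (-1.31,-2.43)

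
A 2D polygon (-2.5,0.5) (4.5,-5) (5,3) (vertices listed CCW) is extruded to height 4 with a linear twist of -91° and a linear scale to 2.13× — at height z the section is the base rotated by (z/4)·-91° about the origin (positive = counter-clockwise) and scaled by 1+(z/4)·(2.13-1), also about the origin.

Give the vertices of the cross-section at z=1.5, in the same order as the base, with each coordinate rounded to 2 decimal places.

Cross-section at z=1.5: (-2.55,2.59) (1.31,-9.49) (8.29,-0.46)

t = z/height = 1.5/4 = 0.375
s = 1 + (scale-1)·z/height = 1 + (2.13-1)·1.5/4 = 1.423750
θ = twist·z/height = -91°·1.5/4 = -34.1250° = -0.595594 rad
cos θ = 0.827816, sin θ = -0.561000 (intermediates below are computed at full precision and shown rounded to 5 d.p.)
v1: (-2.5,0.5) → rotate → (-1.78904,1.81641) → ×s → (-2.54714,2.58611) → (-2.55,2.59)
v2: (4.5,-5) → rotate → (0.92017,-6.66358) → ×s → (1.31009,-9.48727) → (1.31,-9.49)
v3: (5,3) → rotate → (5.82208,-0.32155) → ×s → (8.28918,-0.45781) → (8.29,-0.46)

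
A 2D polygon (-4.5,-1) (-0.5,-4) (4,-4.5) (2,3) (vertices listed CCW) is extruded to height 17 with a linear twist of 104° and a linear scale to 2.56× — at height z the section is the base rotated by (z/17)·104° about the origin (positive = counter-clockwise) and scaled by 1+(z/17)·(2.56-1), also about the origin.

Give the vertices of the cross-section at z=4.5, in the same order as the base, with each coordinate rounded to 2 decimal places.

t = z/height = 4.5/17 = 0.264706
s = 1 + (scale-1)·z/height = 1 + (2.56-1)·4.5/17 = 1.412941
θ = twist·z/height = 104°·4.5/17 = 27.5294° = 0.480479 rad
cos θ = 0.886774, sin θ = 0.462204 (intermediates below are computed at full precision and shown rounded to 5 d.p.)
v1: (-4.5,-1) → rotate → (-3.52828,-2.96669) → ×s → (-4.98525,-4.19176) → (-4.99,-4.19)
v2: (-0.5,-4) → rotate → (1.40543,-3.77820) → ×s → (1.98579,-5.33837) → (1.99,-5.34)
v3: (4,-4.5) → rotate → (5.62701,-2.14167) → ×s → (7.95064,-3.02605) → (7.95,-3.03)
v4: (2,3) → rotate → (0.38694,3.58473) → ×s → (0.54672,5.06501) → (0.55,5.07)

Cross-section at z=4.5: (-4.99,-4.19) (1.99,-5.34) (7.95,-3.03) (0.55,5.07)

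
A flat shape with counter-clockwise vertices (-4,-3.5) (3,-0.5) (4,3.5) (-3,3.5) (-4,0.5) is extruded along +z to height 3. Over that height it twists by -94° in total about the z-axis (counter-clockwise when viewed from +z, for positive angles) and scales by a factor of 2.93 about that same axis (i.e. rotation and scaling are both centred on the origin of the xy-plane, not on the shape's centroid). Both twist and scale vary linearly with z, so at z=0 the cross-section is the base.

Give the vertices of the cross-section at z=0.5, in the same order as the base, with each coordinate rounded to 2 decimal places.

Cross-section at z=0.5: (-6.34,-3.03) (3.64,-1.71) (6.34,3.03) (-2.57,5.52) (-4.91,2.06)

t = z/height = 0.5/3 = 0.166667
s = 1 + (scale-1)·z/height = 1 + (2.93-1)·0.5/3 = 1.321667
θ = twist·z/height = -94°·0.5/3 = -15.6667° = -0.273435 rad
cos θ = 0.962849, sin θ = -0.270040 (intermediates below are computed at full precision and shown rounded to 5 d.p.)
v1: (-4,-3.5) → rotate → (-4.79654,-2.28981) → ×s → (-6.33942,-3.02637) → (-6.34,-3.03)
v2: (3,-0.5) → rotate → (2.75353,-1.29155) → ×s → (3.63924,-1.70699) → (3.64,-1.71)
v3: (4,3.5) → rotate → (4.79654,2.28981) → ×s → (6.33942,3.02637) → (6.34,3.03)
v4: (-3,3.5) → rotate → (-1.94341,4.18009) → ×s → (-2.56853,5.52469) → (-2.57,5.52)
v5: (-4,0.5) → rotate → (-3.71638,1.56159) → ×s → (-4.91181,2.06390) → (-4.91,2.06)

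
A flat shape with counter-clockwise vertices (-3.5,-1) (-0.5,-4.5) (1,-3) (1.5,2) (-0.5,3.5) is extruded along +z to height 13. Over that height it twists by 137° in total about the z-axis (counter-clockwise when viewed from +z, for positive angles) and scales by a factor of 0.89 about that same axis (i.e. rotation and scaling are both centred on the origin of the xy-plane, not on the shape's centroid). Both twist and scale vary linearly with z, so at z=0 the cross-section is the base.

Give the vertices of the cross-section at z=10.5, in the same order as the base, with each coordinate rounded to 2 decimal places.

Cross-section at z=10.5: (1.98,-2.66) (4.00,1.02) (2.24,1.82) (-2.19,0.64) (-2.82,-1.55)

t = z/height = 10.5/13 = 0.807692
s = 1 + (scale-1)·z/height = 1 + (0.89-1)·10.5/13 = 0.911154
θ = twist·z/height = 137°·10.5/13 = 110.6538° = 1.931274 rad
cos θ = -0.352721, sin θ = 0.935728 (intermediates below are computed at full precision and shown rounded to 5 d.p.)
v1: (-3.5,-1) → rotate → (2.17025,-2.92233) → ×s → (1.97743,-2.66269) → (1.98,-2.66)
v2: (-0.5,-4.5) → rotate → (4.38714,1.11938) → ×s → (3.99736,1.01993) → (4.00,1.02)
v3: (1,-3) → rotate → (2.45446,1.99389) → ×s → (2.23639,1.81674) → (2.24,1.82)
v4: (1.5,2) → rotate → (-2.40054,0.69815) → ×s → (-2.18726,0.63612) → (-2.19,0.64)
v5: (-0.5,3.5) → rotate → (-3.09869,-1.70239) → ×s → (-2.82338,-1.55114) → (-2.82,-1.55)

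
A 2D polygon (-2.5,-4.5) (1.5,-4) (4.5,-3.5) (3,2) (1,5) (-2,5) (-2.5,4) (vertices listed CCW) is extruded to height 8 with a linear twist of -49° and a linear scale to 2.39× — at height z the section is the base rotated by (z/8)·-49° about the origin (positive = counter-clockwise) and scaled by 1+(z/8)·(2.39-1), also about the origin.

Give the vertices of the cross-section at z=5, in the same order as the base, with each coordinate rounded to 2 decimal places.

t = z/height = 5/8 = 0.625
s = 1 + (scale-1)·z/height = 1 + (2.39-1)·5/8 = 1.868750
θ = twist·z/height = -49°·5/8 = -30.6250° = -0.534507 rad
cos θ = 0.860520, sin θ = -0.509417 (intermediates below are computed at full precision and shown rounded to 5 d.p.)
v1: (-2.5,-4.5) → rotate → (-4.44368,-2.59880) → ×s → (-8.30412,-4.85650) → (-8.30,-4.86)
v2: (1.5,-4) → rotate → (-0.74689,-4.20620) → ×s → (-1.39575,-7.86035) → (-1.40,-7.86)
v3: (4.5,-3.5) → rotate → (2.08938,-5.30420) → ×s → (3.90453,-9.91222) → (3.90,-9.91)
v4: (3,2) → rotate → (3.60039,0.19279) → ×s → (6.72824,0.36027) → (6.73,0.36)
v5: (1,5) → rotate → (3.40760,3.79318) → ×s → (6.36796,7.08851) → (6.37,7.09)
v6: (-2,5) → rotate → (0.82605,5.32143) → ×s → (1.54367,9.94443) → (1.54,9.94)
v7: (-2.5,4) → rotate → (-0.11363,4.71562) → ×s → (-0.21235,8.81232) → (-0.21,8.81)

Cross-section at z=5: (-8.30,-4.86) (-1.40,-7.86) (3.90,-9.91) (6.73,0.36) (6.37,7.09) (1.54,9.94) (-0.21,8.81)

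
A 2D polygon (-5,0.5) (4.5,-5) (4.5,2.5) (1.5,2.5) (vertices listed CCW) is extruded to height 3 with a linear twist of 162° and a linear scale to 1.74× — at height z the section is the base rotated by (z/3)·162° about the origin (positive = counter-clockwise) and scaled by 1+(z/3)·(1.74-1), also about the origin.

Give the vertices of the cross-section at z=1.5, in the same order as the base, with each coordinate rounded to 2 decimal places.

Cross-section at z=1.5: (-1.75,-6.66) (7.73,5.02) (-2.42,6.62) (-3.06,2.57)

t = z/height = 1.5/3 = 0.5
s = 1 + (scale-1)·z/height = 1 + (1.74-1)·1.5/3 = 1.370000
θ = twist·z/height = 162°·1.5/3 = 81.0000° = 1.413717 rad
cos θ = 0.156434, sin θ = 0.987688 (intermediates below are computed at full precision and shown rounded to 5 d.p.)
v1: (-5,0.5) → rotate → (-1.27602,-4.86022) → ×s → (-1.74814,-6.65851) → (-1.75,-6.66)
v2: (4.5,-5) → rotate → (5.64240,3.66243) → ×s → (7.73008,5.01752) → (7.73,5.02)
v3: (4.5,2.5) → rotate → (-1.76527,4.83568) → ×s → (-2.41841,6.62489) → (-2.42,6.62)
v4: (1.5,2.5) → rotate → (-2.23457,1.87262) → ×s → (-3.06136,2.56549) → (-3.06,2.57)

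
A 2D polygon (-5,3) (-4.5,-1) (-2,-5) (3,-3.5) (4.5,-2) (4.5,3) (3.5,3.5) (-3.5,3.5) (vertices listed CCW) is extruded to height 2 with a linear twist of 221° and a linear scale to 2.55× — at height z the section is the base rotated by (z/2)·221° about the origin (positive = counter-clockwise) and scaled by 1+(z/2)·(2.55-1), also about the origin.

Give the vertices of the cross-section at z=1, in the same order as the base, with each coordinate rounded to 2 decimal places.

t = z/height = 1/2 = 0.5
s = 1 + (scale-1)·z/height = 1 + (2.55-1)·1/2 = 1.775000
θ = twist·z/height = 221°·1/2 = 110.5000° = 1.928589 rad
cos θ = -0.350207, sin θ = 0.936672 (intermediates below are computed at full precision and shown rounded to 5 d.p.)
v1: (-5,3) → rotate → (-1.05898,-5.73398) → ×s → (-1.87969,-10.17782) → (-1.88,-10.18)
v2: (-4.5,-1) → rotate → (2.51261,-3.86482) → ×s → (4.45987,-6.86005) → (4.46,-6.86)
v3: (-2,-5) → rotate → (5.38378,-0.12231) → ×s → (9.55620,-0.21710) → (9.56,-0.22)
v4: (3,-3.5) → rotate → (2.22773,4.03574) → ×s → (3.95422,7.16344) → (3.95,7.16)
v5: (4.5,-2) → rotate → (0.29741,4.91544) → ×s → (0.52790,8.72491) → (0.53,8.72)
v6: (4.5,3) → rotate → (-4.38595,3.16440) → ×s → (-7.78506,5.61681) → (-7.79,5.62)
v7: (3.5,3.5) → rotate → (-4.50408,2.05263) → ×s → (-7.99474,3.64341) → (-7.99,3.64)
v8: (-3.5,3.5) → rotate → (-2.05263,-4.50408) → ×s → (-3.64341,-7.99474) → (-3.64,-7.99)

Cross-section at z=1: (-1.88,-10.18) (4.46,-6.86) (9.56,-0.22) (3.95,7.16) (0.53,8.72) (-7.79,5.62) (-7.99,3.64) (-3.64,-7.99)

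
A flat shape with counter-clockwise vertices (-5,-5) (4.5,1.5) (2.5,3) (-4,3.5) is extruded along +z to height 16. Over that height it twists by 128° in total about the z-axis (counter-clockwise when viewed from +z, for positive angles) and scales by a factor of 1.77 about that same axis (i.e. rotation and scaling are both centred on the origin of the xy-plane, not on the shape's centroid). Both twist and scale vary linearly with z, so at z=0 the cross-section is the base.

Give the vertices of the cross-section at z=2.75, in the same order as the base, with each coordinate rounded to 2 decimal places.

t = z/height = 2.75/16 = 0.171875
s = 1 + (scale-1)·z/height = 1 + (1.77-1)·2.75/16 = 1.132344
θ = twist·z/height = 128°·2.75/16 = 22.0000° = 0.383972 rad
cos θ = 0.927184, sin θ = 0.374607 (intermediates below are computed at full precision and shown rounded to 5 d.p.)
v1: (-5,-5) → rotate → (-2.76289,-6.50895) → ×s → (-3.12854,-7.37037) → (-3.13,-7.37)
v2: (4.5,1.5) → rotate → (3.61042,3.07651) → ×s → (4.08823,3.48366) → (4.09,3.48)
v3: (2.5,3) → rotate → (1.19414,3.71807) → ×s → (1.35218,4.21013) → (1.35,4.21)
v4: (-4,3.5) → rotate → (-5.01986,1.74672) → ×s → (-5.68421,1.97788) → (-5.68,1.98)

Cross-section at z=2.75: (-3.13,-7.37) (4.09,3.48) (1.35,4.21) (-5.68,1.98)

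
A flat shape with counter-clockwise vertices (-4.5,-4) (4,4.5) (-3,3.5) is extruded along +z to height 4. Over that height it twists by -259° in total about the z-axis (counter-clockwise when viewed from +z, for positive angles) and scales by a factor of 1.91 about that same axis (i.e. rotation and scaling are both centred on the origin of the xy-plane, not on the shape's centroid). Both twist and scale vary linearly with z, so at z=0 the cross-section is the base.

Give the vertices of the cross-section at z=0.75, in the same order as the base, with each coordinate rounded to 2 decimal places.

t = z/height = 0.75/4 = 0.1875
s = 1 + (scale-1)·z/height = 1 + (1.91-1)·0.75/4 = 1.170625
θ = twist·z/height = -259°·0.75/4 = -48.5625° = -0.847576 rad
cos θ = 0.661803, sin θ = -0.749678 (intermediates below are computed at full precision and shown rounded to 5 d.p.)
v1: (-4.5,-4) → rotate → (-5.97682,0.72634) → ×s → (-6.99662,0.85027) → (-7.00,0.85)
v2: (4,4.5) → rotate → (6.02076,-0.02060) → ×s → (7.04805,-0.02412) → (7.05,-0.02)
v3: (-3,3.5) → rotate → (0.63847,4.56534) → ×s → (0.74740,5.34431) → (0.75,5.34)

Cross-section at z=0.75: (-7.00,0.85) (7.05,-0.02) (0.75,5.34)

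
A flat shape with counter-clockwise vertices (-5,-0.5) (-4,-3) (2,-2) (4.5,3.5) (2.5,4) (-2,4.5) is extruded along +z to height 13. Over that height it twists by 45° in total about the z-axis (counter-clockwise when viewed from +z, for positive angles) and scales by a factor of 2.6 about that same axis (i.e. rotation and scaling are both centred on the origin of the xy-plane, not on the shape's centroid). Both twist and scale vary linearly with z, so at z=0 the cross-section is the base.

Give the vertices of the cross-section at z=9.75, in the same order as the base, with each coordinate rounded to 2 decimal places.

t = z/height = 9.75/13 = 0.75
s = 1 + (scale-1)·z/height = 1 + (2.6-1)·9.75/13 = 2.200000
θ = twist·z/height = 45°·9.75/13 = 33.7500° = 0.589049 rad
cos θ = 0.831470, sin θ = 0.555570 (intermediates below are computed at full precision and shown rounded to 5 d.p.)
v1: (-5,-0.5) → rotate → (-3.87956,-3.19359) → ×s → (-8.53504,-7.02589) → (-8.54,-7.03)
v2: (-4,-3) → rotate → (-1.65917,-4.71669) → ×s → (-3.65017,-10.37672) → (-3.65,-10.38)
v3: (2,-2) → rotate → (2.77408,-0.55180) → ×s → (6.10298,-1.21396) → (6.10,-1.21)
v4: (4.5,3.5) → rotate → (1.79712,5.41021) → ×s → (3.95366,11.90246) → (3.95,11.90)
v5: (2.5,4) → rotate → (-0.14361,4.71480) → ×s → (-0.31594,10.37257) → (-0.32,10.37)
v6: (-2,4.5) → rotate → (-4.16301,2.63047) → ×s → (-9.15861,5.78704) → (-9.16,5.79)

Cross-section at z=9.75: (-8.54,-7.03) (-3.65,-10.38) (6.10,-1.21) (3.95,11.90) (-0.32,10.37) (-9.16,5.79)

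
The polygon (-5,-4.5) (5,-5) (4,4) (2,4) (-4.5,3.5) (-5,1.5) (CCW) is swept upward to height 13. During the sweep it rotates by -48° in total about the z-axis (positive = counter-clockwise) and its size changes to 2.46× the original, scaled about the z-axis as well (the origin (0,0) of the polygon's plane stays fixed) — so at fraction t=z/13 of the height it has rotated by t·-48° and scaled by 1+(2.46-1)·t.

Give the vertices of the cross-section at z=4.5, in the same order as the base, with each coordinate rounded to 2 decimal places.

t = z/height = 4.5/13 = 0.346154
s = 1 + (scale-1)·z/height = 1 + (2.46-1)·4.5/13 = 1.505385
θ = twist·z/height = -48°·4.5/13 = -16.6154° = -0.289993 rad
cos θ = 0.958246, sin θ = -0.285946 (intermediates below are computed at full precision and shown rounded to 5 d.p.)
v1: (-5,-4.5) → rotate → (-6.07798,-2.88238) → ×s → (-9.14970,-4.33909) → (-9.15,-4.34)
v2: (5,-5) → rotate → (3.36150,-6.22096) → ×s → (5.06035,-9.36493) → (5.06,-9.36)
v3: (4,4) → rotate → (4.97677,2.68920) → ×s → (7.49195,4.04828) → (7.49,4.05)
v4: (2,4) → rotate → (3.06027,3.26109) → ×s → (4.60689,4.90920) → (4.61,4.91)
v5: (-4.5,3.5) → rotate → (-3.31130,4.64062) → ×s → (-4.98477,6.98591) → (-4.98,6.99)
v6: (-5,1.5) → rotate → (-4.36231,2.86710) → ×s → (-6.56696,4.31608) → (-6.57,4.32)

Cross-section at z=4.5: (-9.15,-4.34) (5.06,-9.36) (7.49,4.05) (4.61,4.91) (-4.98,6.99) (-6.57,4.32)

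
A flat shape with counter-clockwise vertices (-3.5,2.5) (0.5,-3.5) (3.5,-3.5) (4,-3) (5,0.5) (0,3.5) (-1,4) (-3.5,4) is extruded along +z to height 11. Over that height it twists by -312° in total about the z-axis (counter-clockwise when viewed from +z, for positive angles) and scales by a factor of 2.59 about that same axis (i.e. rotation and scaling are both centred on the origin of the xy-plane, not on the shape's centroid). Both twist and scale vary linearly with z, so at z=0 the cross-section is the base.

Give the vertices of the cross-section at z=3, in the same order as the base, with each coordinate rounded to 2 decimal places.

Cross-section at z=3: (3.14,5.31) (-4.94,-1.14) (-4.57,-5.43) (-3.79,-6.08) (1.33,-7.08) (5.00,0.43) (5.59,1.92) (5.28,5.49)

t = z/height = 3/11 = 0.272727
s = 1 + (scale-1)·z/height = 1 + (2.59-1)·3/11 = 1.433636
θ = twist·z/height = -312°·3/11 = -85.0909° = -1.485117 rad
cos θ = 0.085575, sin θ = -0.996332 (intermediates below are computed at full precision and shown rounded to 5 d.p.)
v1: (-3.5,2.5) → rotate → (2.19132,3.70110) → ×s → (3.14155,5.30603) → (3.14,5.31)
v2: (0.5,-3.5) → rotate → (-3.44437,-0.79768) → ×s → (-4.93798,-1.14358) → (-4.94,-1.14)
v3: (3.5,-3.5) → rotate → (-3.18765,-3.78667) → ×s → (-4.56993,-5.42871) → (-4.57,-5.43)
v4: (4,-3) → rotate → (-2.64670,-4.24205) → ×s → (-3.79440,-6.08156) → (-3.79,-6.08)
v5: (5,0.5) → rotate → (0.92604,-4.93887) → ×s → (1.32761,-7.08055) → (1.33,-7.08)
v6: (0,3.5) → rotate → (3.48716,0.29951) → ×s → (4.99932,0.42939) → (5.00,0.43)
v7: (-1,4) → rotate → (3.89975,1.33863) → ×s → (5.59083,1.91911) → (5.59,1.92)
v8: (-3.5,4) → rotate → (3.68581,3.82946) → ×s → (5.28412,5.49005) → (5.28,5.49)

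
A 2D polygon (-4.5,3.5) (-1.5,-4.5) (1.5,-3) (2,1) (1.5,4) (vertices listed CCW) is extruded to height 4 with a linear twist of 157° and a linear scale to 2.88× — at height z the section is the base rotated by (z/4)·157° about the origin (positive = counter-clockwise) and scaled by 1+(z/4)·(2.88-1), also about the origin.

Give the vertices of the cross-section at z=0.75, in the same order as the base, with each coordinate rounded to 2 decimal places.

t = z/height = 0.75/4 = 0.1875
s = 1 + (scale-1)·z/height = 1 + (2.88-1)·0.75/4 = 1.352500
θ = twist·z/height = 157°·0.75/4 = 29.4375° = 0.513781 rad
cos θ = 0.870892, sin θ = 0.491474 (intermediates below are computed at full precision and shown rounded to 5 d.p.)
v1: (-4.5,3.5) → rotate → (-5.63917,0.83649) → ×s → (-7.62698,1.13135) → (-7.63,1.13)
v2: (-1.5,-4.5) → rotate → (0.90529,-4.65623) → ×s → (1.22441,-6.29755) → (1.22,-6.30)
v3: (1.5,-3) → rotate → (2.78076,-1.87547) → ×s → (3.76098,-2.53657) → (3.76,-2.54)
v4: (2,1) → rotate → (1.25031,1.85384) → ×s → (1.69105,2.50732) → (1.69,2.51)
v5: (1.5,4) → rotate → (-0.65956,4.22078) → ×s → (-0.89205,5.70861) → (-0.89,5.71)

Cross-section at z=0.75: (-7.63,1.13) (1.22,-6.30) (3.76,-2.54) (1.69,2.51) (-0.89,5.71)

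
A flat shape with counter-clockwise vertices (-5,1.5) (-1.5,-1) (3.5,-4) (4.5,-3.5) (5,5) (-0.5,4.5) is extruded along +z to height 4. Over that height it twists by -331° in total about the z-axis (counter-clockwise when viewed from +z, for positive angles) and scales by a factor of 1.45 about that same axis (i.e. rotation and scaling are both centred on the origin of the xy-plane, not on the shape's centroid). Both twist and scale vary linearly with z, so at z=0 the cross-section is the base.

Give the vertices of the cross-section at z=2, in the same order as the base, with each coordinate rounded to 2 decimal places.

t = z/height = 2/4 = 0.5
s = 1 + (scale-1)·z/height = 1 + (1.45-1)·2/4 = 1.225000
θ = twist·z/height = -331°·2/4 = -165.5000° = -2.888520 rad
cos θ = -0.968148, sin θ = -0.250380 (intermediates below are computed at full precision and shown rounded to 5 d.p.)
v1: (-5,1.5) → rotate → (5.21631,-0.20032) → ×s → (6.38998,-0.24539) → (6.39,-0.25)
v2: (-1.5,-1) → rotate → (1.20184,1.34372) → ×s → (1.47226,1.64605) → (1.47,1.65)
v3: (3.5,-4) → rotate → (-4.39004,2.99626) → ×s → (-5.37780,3.67042) → (-5.38,3.67)
v4: (4.5,-3.5) → rotate → (-5.23299,2.26181) → ×s → (-6.41042,2.77071) → (-6.41,2.77)
v5: (5,5) → rotate → (-3.58884,-6.09264) → ×s → (-4.39633,-7.46348) → (-4.40,-7.46)
v6: (-0.5,4.5) → rotate → (1.61078,-4.23147) → ×s → (1.97321,-5.18356) → (1.97,-5.18)

Cross-section at z=2: (6.39,-0.25) (1.47,1.65) (-5.38,3.67) (-6.41,2.77) (-4.40,-7.46) (1.97,-5.18)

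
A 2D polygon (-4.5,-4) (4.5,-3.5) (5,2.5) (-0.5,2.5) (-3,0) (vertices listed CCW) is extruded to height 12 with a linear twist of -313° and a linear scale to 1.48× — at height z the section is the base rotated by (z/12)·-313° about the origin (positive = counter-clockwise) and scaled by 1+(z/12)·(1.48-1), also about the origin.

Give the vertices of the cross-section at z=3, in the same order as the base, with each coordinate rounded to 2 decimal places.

Cross-section at z=3: (-5.41,4.02) (-2.81,-5.73) (3.88,-4.91) (2.63,1.12) (-0.68,3.29)

t = z/height = 3/12 = 0.25
s = 1 + (scale-1)·z/height = 1 + (1.48-1)·3/12 = 1.120000
θ = twist·z/height = -313°·3/12 = -78.2500° = -1.365720 rad
cos θ = 0.203642, sin θ = -0.979045 (intermediates below are computed at full precision and shown rounded to 5 d.p.)
v1: (-4.5,-4) → rotate → (-4.83257,3.59114) → ×s → (-5.41248,4.02207) → (-5.41,4.02)
v2: (4.5,-3.5) → rotate → (-2.51027,-5.11845) → ×s → (-2.81150,-5.73266) → (-2.81,-5.73)
v3: (5,2.5) → rotate → (3.46582,-4.38612) → ×s → (3.88172,-4.91246) → (3.88,-4.91)
v4: (-0.5,2.5) → rotate → (2.34579,0.99863) → ×s → (2.62729,1.11846) → (2.63,1.12)
v5: (-3,0) → rotate → (-0.61093,2.93714) → ×s → (-0.68424,3.28959) → (-0.68,3.29)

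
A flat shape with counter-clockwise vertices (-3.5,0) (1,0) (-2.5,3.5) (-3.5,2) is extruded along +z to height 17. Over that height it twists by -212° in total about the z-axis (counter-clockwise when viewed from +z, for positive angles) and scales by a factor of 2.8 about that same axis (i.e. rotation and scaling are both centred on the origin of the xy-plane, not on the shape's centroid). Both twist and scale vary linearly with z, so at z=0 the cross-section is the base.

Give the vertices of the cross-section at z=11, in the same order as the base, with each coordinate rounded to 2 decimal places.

t = z/height = 11/17 = 0.647059
s = 1 + (scale-1)·z/height = 1 + (2.8-1)·11/17 = 2.164706
θ = twist·z/height = -212°·11/17 = -137.1765° = -2.394181 rad
cos θ = -0.733451, sin θ = -0.679743 (intermediates below are computed at full precision and shown rounded to 5 d.p.)
v1: (-3.5,0) → rotate → (2.56708,2.37910) → ×s → (5.55697,5.15005) → (5.56,5.15)
v2: (1,0) → rotate → (-0.73345,-0.67974) → ×s → (-1.58771,-1.47144) → (-1.59,-1.47)
v3: (-2.5,3.5) → rotate → (4.21273,-0.86772) → ×s → (9.11931,-1.87836) → (9.12,-1.88)
v4: (-3.5,2) → rotate → (3.92656,0.91220) → ×s → (8.49985,1.97464) → (8.50,1.97)

Cross-section at z=11: (5.56,5.15) (-1.59,-1.47) (9.12,-1.88) (8.50,1.97)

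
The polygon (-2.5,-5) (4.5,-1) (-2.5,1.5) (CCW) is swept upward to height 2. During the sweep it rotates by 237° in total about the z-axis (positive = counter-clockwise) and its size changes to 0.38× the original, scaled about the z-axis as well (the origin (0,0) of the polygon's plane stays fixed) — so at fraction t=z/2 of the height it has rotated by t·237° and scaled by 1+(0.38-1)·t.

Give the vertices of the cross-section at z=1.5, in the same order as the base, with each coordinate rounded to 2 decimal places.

t = z/height = 1.5/2 = 0.75
s = 1 + (scale-1)·z/height = 1 + (0.38-1)·1.5/2 = 0.535000
θ = twist·z/height = 237°·1.5/2 = 177.7500° = 3.102323 rad
cos θ = -0.999229, sin θ = 0.039260 (intermediates below are computed at full precision and shown rounded to 5 d.p.)
v1: (-2.5,-5) → rotate → (2.69437,4.89800) → ×s → (1.44149,2.62043) → (1.44,2.62)
v2: (4.5,-1) → rotate → (-4.45727,1.17590) → ×s → (-2.38464,0.62911) → (-2.38,0.63)
v3: (-2.5,1.5) → rotate → (2.43918,-1.59699) → ×s → (1.30496,-0.85439) → (1.30,-0.85)

Cross-section at z=1.5: (1.44,2.62) (-2.38,0.63) (1.30,-0.85)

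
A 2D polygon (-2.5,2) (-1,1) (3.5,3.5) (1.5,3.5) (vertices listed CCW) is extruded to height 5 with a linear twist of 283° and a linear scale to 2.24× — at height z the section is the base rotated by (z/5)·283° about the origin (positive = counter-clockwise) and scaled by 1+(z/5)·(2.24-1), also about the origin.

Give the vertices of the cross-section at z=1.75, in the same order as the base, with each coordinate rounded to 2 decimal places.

Cross-section at z=1.75: (-2.27,-3.99) (-1.19,-1.64) (-5.75,4.17) (-5.29,1.33)

t = z/height = 1.75/5 = 0.35
s = 1 + (scale-1)·z/height = 1 + (2.24-1)·1.75/5 = 1.434000
θ = twist·z/height = 283°·1.75/5 = 99.0500° = 1.728749 rad
cos θ = -0.157296, sin θ = 0.987551 (intermediates below are computed at full precision and shown rounded to 5 d.p.)
v1: (-2.5,2) → rotate → (-1.58186,-2.78347) → ×s → (-2.26839,-3.99150) → (-2.27,-3.99)
v2: (-1,1) → rotate → (-0.83026,-1.14485) → ×s → (-1.19059,-1.64171) → (-1.19,-1.64)
v3: (3.5,3.5) → rotate → (-4.00697,2.90589) → ×s → (-5.74599,4.16705) → (-5.75,4.17)
v4: (1.5,3.5) → rotate → (-3.69237,0.93079) → ×s → (-5.29487,1.33475) → (-5.29,1.33)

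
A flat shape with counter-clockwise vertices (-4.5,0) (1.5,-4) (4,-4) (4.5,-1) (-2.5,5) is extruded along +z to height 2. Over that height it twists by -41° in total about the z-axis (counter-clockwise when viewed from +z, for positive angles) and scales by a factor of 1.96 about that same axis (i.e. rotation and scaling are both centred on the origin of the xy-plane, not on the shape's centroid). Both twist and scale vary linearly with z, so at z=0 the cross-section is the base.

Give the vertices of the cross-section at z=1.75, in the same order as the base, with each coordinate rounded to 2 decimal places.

Cross-section at z=1.75: (-6.71,4.85) (-2.08,-7.58) (1.65,-10.28) (5.63,-6.34) (1.66,10.15)

t = z/height = 1.75/2 = 0.875
s = 1 + (scale-1)·z/height = 1 + (1.96-1)·1.75/2 = 1.840000
θ = twist·z/height = -41°·1.75/2 = -35.8750° = -0.626137 rad
cos θ = 0.810297, sin θ = -0.586019 (intermediates below are computed at full precision and shown rounded to 5 d.p.)
v1: (-4.5,0) → rotate → (-3.64634,2.63708) → ×s → (-6.70926,4.85224) → (-6.71,4.85)
v2: (1.5,-4) → rotate → (-1.12863,-4.12022) → ×s → (-2.07668,-7.58120) → (-2.08,-7.58)
v3: (4,-4) → rotate → (0.89711,-5.58527) → ×s → (1.65069,-10.27689) → (1.65,-10.28)
v4: (4.5,-1) → rotate → (3.06032,-3.44738) → ×s → (5.63099,-6.34318) → (5.63,-6.34)
v5: (-2.5,5) → rotate → (0.90435,5.51653) → ×s → (1.66401,10.15042) → (1.66,10.15)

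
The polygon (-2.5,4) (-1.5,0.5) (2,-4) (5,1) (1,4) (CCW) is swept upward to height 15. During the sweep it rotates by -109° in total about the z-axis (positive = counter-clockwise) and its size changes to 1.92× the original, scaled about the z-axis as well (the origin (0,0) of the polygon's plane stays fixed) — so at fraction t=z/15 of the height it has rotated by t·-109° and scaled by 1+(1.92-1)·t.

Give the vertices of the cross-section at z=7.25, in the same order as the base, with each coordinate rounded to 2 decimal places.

Cross-section at z=7.25: (2.41,6.38) (-0.74,2.16) (-2.84,-5.80) (5.53,-4.87) (5.47,2.35)

t = z/height = 7.25/15 = 0.483333
s = 1 + (scale-1)·z/height = 1 + (1.92-1)·7.25/15 = 1.444667
θ = twist·z/height = -109°·7.25/15 = -52.6833° = -0.919498 rad
cos θ = 0.606220, sin θ = -0.795297 (intermediates below are computed at full precision and shown rounded to 5 d.p.)
v1: (-2.5,4) → rotate → (1.66564,4.41312) → ×s → (2.40629,6.37549) → (2.41,6.38)
v2: (-1.5,0.5) → rotate → (-0.51168,1.49606) → ×s → (-0.73921,2.16130) → (-0.74,2.16)
v3: (2,-4) → rotate → (-1.96875,-4.01547) → ×s → (-2.84419,-5.80102) → (-2.84,-5.80)
v4: (5,1) → rotate → (3.82640,-3.37027) → ×s → (5.52787,-4.86891) → (5.53,-4.87)
v5: (1,4) → rotate → (3.78741,1.62958) → ×s → (5.47154,2.35420) → (5.47,2.35)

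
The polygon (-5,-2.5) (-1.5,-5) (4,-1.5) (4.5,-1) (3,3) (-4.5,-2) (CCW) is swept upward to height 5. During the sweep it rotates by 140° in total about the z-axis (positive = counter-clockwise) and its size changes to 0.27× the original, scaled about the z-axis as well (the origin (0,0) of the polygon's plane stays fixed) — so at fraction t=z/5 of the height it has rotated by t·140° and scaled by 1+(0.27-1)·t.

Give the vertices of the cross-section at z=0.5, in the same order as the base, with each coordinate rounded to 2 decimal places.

Cross-section at z=0.5: (-3.94,-3.37) (-0.23,-4.83) (3.93,-0.45) (4.27,0.11) (2.03,3.37) (-3.60,-2.81)

t = z/height = 0.5/5 = 0.1
s = 1 + (scale-1)·z/height = 1 + (0.27-1)·0.5/5 = 0.927000
θ = twist·z/height = 140°·0.5/5 = 14.0000° = 0.244346 rad
cos θ = 0.970296, sin θ = 0.241922 (intermediates below are computed at full precision and shown rounded to 5 d.p.)
v1: (-5,-2.5) → rotate → (-4.24667,-3.63535) → ×s → (-3.93667,-3.36997) → (-3.94,-3.37)
v2: (-1.5,-5) → rotate → (-0.24583,-5.21436) → ×s → (-0.22789,-4.83371) → (-0.23,-4.83)
v3: (4,-1.5) → rotate → (4.24407,-0.48776) → ×s → (3.93425,-0.45215) → (3.93,-0.45)
v4: (4.5,-1) → rotate → (4.60825,0.11835) → ×s → (4.27185,0.10971) → (4.27,0.11)
v5: (3,3) → rotate → (2.18512,3.63665) → ×s → (2.02561,3.37118) → (2.03,3.37)
v6: (-4.5,-2) → rotate → (-3.88249,-3.02924) → ×s → (-3.59907,-2.80811) → (-3.60,-2.81)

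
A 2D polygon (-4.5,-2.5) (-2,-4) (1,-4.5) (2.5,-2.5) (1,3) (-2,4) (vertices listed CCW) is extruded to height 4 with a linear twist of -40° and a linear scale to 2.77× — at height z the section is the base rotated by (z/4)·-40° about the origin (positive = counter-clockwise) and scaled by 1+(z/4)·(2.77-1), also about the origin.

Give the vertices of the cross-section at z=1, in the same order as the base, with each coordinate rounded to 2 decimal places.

Cross-section at z=1: (-7.02,-2.42) (-3.84,-5.18) (0.29,-6.64) (2.93,-4.18) (2.17,4.01) (-1.84,6.18)

t = z/height = 1/4 = 0.25
s = 1 + (scale-1)·z/height = 1 + (2.77-1)·1/4 = 1.442500
θ = twist·z/height = -40°·1/4 = -10.0000° = -0.174533 rad
cos θ = 0.984808, sin θ = -0.173648 (intermediates below are computed at full precision and shown rounded to 5 d.p.)
v1: (-4.5,-2.5) → rotate → (-4.86576,-1.68060) → ×s → (-7.01885,-2.42427) → (-7.02,-2.42)
v2: (-2,-4) → rotate → (-2.66421,-3.59193) → ×s → (-3.84312,-5.18137) → (-3.84,-5.18)
v3: (1,-4.5) → rotate → (0.20339,-4.60528) → ×s → (0.29339,-6.64312) → (0.29,-6.64)
v4: (2.5,-2.5) → rotate → (2.02790,-2.89614) → ×s → (2.92524,-4.17768) → (2.93,-4.18)
v5: (1,3) → rotate → (1.50575,2.78078) → ×s → (2.17205,4.01127) → (2.17,4.01)
v6: (-2,4) → rotate → (-1.27502,4.28653) → ×s → (-1.83922,6.18332) → (-1.84,6.18)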